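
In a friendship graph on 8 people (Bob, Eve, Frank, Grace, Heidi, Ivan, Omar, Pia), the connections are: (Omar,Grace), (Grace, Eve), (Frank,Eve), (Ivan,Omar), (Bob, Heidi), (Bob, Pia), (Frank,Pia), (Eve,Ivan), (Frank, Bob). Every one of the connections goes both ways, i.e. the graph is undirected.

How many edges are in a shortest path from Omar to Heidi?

Distance 0: Omar.
Distance 1: Grace, Ivan.
Distance 2: Eve.
Distance 3: Frank.
Distance 4: Bob, Pia.
Distance 5: Heidi — contains Heidi.

5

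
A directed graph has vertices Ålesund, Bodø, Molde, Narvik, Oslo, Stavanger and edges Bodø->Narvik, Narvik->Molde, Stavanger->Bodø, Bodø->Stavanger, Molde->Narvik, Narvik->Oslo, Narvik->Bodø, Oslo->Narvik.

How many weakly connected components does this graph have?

From Ålesund: component {Ålesund}.
From Bodø: component {Bodø, Molde, Narvik, Oslo, Stavanger}.
That's 2 components.

2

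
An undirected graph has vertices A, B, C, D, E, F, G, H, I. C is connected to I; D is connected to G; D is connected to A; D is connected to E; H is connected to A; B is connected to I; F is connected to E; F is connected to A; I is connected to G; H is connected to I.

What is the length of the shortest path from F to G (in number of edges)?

Distance 0: F.
Distance 1: A, E.
Distance 2: D, H.
Distance 3: G, I — contains G.

3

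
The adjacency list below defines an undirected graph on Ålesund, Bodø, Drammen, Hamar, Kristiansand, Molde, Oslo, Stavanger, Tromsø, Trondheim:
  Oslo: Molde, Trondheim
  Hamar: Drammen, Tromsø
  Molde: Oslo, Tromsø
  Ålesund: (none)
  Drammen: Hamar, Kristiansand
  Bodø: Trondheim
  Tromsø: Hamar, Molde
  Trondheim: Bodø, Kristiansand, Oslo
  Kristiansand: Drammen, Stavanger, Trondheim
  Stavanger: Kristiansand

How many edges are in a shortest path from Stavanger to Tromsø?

4

Distance 0: Stavanger.
Distance 1: Kristiansand.
Distance 2: Drammen, Trondheim.
Distance 3: Bodø, Hamar, Oslo.
Distance 4: Molde, Tromsø — contains Tromsø.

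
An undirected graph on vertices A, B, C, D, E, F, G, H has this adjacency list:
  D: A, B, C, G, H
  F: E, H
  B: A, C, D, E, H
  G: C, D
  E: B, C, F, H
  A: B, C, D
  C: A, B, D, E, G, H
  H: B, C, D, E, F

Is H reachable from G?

Explore from G.
Distance 1: reach C, D.
Distance 2: reach A, B, E, H.
Found H.

Yes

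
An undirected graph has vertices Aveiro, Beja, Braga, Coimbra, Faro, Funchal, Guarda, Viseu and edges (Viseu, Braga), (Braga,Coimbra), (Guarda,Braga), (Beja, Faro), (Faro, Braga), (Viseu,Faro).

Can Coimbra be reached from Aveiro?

No

Aveiro has no edges, so nothing is reachable from it.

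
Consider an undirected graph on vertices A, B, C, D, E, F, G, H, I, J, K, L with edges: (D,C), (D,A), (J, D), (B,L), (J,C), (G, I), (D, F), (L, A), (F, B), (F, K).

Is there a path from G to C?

No

Explore from G.
Distance 1: reach I.
The search is exhausted without reaching C; it lies in a different component.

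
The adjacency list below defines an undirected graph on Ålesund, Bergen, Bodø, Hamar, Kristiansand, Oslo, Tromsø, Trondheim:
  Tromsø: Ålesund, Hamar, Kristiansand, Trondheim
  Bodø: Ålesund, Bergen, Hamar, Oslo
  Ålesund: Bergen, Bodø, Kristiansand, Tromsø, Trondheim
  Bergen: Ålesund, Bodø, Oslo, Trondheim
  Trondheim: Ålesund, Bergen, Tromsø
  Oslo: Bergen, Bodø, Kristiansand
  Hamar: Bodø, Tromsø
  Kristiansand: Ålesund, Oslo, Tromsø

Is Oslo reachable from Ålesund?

Yes

Explore from Ålesund.
Distance 1: reach Bergen, Bodø, Kristiansand, Tromsø, Trondheim.
Distance 2: reach Hamar, Oslo.
Found Oslo.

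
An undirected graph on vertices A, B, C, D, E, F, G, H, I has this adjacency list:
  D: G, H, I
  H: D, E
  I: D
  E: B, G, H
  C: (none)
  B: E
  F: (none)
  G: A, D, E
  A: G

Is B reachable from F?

F has no edges, so nothing is reachable from it.

No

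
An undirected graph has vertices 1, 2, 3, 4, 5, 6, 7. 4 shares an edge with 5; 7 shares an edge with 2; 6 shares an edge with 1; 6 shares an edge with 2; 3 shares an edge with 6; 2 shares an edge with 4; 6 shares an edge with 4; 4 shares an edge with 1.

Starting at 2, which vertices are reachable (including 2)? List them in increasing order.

1, 2, 3, 4, 5, 6, 7

Start at 2.
Its neighbours: 4, 6, 7.
Then their neighbours: 1, 3, 5.
Every vertex is now reached.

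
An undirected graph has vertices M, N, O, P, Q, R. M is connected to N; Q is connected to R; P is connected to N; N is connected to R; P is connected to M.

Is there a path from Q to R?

Yes

Explore from Q.
Distance 1: reach R.
Found R.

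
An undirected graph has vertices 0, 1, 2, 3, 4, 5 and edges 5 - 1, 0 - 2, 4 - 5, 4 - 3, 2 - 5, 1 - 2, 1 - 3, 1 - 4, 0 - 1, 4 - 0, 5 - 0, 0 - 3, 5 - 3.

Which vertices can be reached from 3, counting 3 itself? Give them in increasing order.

Start at 3.
Its neighbours: 0, 1, 4, 5.
Then their neighbours: 2.
Every vertex is now reached.

0, 1, 2, 3, 4, 5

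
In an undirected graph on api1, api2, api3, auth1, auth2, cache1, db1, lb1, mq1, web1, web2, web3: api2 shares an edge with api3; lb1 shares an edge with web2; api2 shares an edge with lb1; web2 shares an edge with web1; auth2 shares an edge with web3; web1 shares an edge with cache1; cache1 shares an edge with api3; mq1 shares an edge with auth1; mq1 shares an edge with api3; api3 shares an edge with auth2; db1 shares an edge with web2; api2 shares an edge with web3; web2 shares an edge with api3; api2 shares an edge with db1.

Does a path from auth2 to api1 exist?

Explore from auth2.
Distance 1: reach api3, web3.
Distance 2: reach api2, cache1, mq1, web2.
Distance 3: reach auth1, db1, lb1, web1.
The search is exhausted without reaching api1; it lies in a different component.

No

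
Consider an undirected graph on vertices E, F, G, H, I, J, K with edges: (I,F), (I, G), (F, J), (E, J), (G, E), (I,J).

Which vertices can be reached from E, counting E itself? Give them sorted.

Start at E.
Its neighbours: G, J.
Then their neighbours: F, I.
Nothing further is reachable.

E, F, G, I, J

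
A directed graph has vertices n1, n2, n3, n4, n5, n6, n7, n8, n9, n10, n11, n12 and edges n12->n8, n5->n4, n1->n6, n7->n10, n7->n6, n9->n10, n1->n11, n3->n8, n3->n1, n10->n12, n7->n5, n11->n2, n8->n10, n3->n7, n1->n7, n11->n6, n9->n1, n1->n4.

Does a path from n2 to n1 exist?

No

n2 has no outgoing edges, so nothing is reachable from it.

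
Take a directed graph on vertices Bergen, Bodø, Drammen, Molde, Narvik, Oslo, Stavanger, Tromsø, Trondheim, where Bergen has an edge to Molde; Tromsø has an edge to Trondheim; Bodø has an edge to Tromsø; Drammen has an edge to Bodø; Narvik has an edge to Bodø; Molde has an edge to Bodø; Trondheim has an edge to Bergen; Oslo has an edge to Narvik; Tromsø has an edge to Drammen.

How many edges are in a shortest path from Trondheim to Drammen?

5

Distance 0: Trondheim.
Distance 1: Bergen.
Distance 2: Molde.
Distance 3: Bodø.
Distance 4: Tromsø.
Distance 5: Drammen — contains Drammen.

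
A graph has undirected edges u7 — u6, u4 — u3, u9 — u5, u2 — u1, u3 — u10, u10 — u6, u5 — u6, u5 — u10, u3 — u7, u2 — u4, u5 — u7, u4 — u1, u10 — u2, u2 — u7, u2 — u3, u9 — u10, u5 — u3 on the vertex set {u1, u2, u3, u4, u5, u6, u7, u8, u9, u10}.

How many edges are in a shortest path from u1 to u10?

Distance 0: u1.
Distance 1: u2, u4.
Distance 2: u3, u7, u10 — contains u10.

2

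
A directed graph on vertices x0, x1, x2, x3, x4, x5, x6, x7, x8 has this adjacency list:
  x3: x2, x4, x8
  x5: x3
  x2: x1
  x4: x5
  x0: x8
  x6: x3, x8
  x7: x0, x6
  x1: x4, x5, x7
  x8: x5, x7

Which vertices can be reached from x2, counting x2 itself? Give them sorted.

x0, x1, x2, x3, x4, x5, x6, x7, x8

Start at x2.
Its neighbours: x1.
Then their neighbours: x4, x5, x7.
Then next layer: x0, x3, x6.
Then next layer: x8.
Every vertex is now reached.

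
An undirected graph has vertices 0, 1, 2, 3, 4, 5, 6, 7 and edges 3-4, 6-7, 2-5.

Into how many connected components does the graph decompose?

From 0: component {0}.
From 1: component {1}.
From 2: component {2, 5}.
From 3: component {3, 4}.
From 6: component {6, 7}.
That's 5 components.

5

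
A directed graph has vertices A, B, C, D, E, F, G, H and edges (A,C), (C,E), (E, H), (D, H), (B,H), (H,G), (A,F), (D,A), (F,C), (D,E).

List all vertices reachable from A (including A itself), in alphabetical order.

A, C, E, F, G, H

Start at A.
Its neighbours: C, F.
Then their neighbours: E.
Then next layer: H.
Then next layer: G.
Nothing further is reachable.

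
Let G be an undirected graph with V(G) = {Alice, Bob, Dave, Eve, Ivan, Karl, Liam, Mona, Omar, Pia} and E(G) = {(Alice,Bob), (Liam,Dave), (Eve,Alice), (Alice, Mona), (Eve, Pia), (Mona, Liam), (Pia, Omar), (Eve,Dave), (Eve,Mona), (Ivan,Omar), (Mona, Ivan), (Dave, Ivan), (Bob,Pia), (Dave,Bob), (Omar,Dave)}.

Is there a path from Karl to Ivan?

No

Karl has no edges, so nothing is reachable from it.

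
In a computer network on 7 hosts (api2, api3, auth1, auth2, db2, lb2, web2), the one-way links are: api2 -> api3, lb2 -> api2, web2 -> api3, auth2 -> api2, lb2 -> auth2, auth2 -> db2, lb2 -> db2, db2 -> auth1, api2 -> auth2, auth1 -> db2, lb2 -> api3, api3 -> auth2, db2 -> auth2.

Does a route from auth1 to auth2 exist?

Yes

Explore from auth1.
Distance 1: reach db2.
Distance 2: reach auth2.
Found auth2.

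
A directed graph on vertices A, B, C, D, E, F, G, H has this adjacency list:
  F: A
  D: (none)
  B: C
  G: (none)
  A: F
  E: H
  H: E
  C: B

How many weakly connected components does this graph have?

5

From A: component {A, F}.
From B: component {B, C}.
From D: component {D}.
From E: component {E, H}.
From G: component {G}.
That's 5 components.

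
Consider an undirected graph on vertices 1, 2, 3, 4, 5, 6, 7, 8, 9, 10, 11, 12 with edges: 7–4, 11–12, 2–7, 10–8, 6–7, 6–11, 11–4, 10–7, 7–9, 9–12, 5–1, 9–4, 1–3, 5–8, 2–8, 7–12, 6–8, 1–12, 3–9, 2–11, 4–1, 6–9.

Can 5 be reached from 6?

Yes

Explore from 6.
Distance 1: reach 7, 8, 9, 11.
Distance 2: reach 2, 3, 4, 5, 10, 12.
Found 5.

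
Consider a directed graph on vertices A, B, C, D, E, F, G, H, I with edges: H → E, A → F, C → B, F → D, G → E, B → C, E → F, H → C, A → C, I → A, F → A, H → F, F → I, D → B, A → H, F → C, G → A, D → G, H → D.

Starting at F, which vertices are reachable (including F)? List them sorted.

Start at F.
Its neighbours: A, C, D, I.
Then their neighbours: B, G, H.
Then next layer: E.
Every vertex is now reached.

A, B, C, D, E, F, G, H, I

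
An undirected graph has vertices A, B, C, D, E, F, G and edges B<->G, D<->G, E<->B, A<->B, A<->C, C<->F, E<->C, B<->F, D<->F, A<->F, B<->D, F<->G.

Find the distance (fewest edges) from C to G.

2

Distance 0: C.
Distance 1: A, E, F.
Distance 2: B, D, G — contains G.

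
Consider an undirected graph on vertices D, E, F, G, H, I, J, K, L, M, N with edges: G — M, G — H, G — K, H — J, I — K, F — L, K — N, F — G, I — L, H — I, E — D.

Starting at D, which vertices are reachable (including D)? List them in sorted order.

Start at D.
Its neighbours: E.
Nothing further is reachable.

D, E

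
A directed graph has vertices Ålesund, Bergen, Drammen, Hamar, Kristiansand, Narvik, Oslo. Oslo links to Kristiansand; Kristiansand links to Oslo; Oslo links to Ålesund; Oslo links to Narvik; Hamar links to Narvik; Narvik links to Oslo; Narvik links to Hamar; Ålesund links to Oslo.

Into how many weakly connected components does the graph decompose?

3

From Ålesund: component {Ålesund, Hamar, Kristiansand, Narvik, Oslo}.
From Bergen: component {Bergen}.
From Drammen: component {Drammen}.
That's 3 components.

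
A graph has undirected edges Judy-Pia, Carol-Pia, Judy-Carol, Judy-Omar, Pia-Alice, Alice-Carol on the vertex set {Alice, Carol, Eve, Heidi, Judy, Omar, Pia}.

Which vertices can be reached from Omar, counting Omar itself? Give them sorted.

Alice, Carol, Judy, Omar, Pia

Start at Omar.
Its neighbours: Judy.
Then their neighbours: Carol, Pia.
Then next layer: Alice.
Nothing further is reachable.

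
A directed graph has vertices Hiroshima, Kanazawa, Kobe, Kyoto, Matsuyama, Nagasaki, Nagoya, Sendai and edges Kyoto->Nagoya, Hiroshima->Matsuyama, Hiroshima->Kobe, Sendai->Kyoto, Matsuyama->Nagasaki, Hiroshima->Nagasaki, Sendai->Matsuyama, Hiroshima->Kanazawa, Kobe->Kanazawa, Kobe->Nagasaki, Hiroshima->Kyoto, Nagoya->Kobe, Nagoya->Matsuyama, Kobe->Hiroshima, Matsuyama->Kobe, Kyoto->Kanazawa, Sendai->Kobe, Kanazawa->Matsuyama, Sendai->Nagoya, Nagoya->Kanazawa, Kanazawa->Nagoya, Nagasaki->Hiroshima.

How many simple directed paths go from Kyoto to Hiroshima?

17

Kyoto→Kanazawa→Matsuyama→Kobe→Hiroshima
Kyoto→Kanazawa→Matsuyama→Kobe→Nagasaki→Hiroshima
Kyoto→Kanazawa→Matsuyama→Nagasaki→Hiroshima
Kyoto→Kanazawa→Nagoya→Kobe→Hiroshima
Kyoto→Kanazawa→Nagoya→Kobe→Nagasaki→Hiroshima
Kyoto→Kanazawa→Nagoya→Matsuyama→Kobe→Hiroshima
Kyoto→Kanazawa→Nagoya→Matsuyama→Kobe→Nagasaki→Hiroshima
Kyoto→Kanazawa→Nagoya→Matsuyama→Nagasaki→Hiroshima
... and 9 more.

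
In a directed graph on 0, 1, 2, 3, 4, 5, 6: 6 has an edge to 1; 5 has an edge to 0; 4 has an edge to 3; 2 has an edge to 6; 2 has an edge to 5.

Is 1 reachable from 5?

No

Explore from 5.
Distance 1: reach 0.
The search from 5 is exhausted; no directed path reaches 1.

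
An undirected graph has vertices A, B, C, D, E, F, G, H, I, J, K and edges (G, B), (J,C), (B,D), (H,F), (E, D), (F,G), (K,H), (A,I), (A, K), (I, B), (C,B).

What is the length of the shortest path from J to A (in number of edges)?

4

Distance 0: J.
Distance 1: C.
Distance 2: B.
Distance 3: D, G, I.
Distance 4: A, E, F — contains A.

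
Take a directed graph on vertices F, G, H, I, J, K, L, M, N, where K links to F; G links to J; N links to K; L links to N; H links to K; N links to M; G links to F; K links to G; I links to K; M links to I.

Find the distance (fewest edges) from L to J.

4

Distance 0: L.
Distance 1: N.
Distance 2: K, M.
Distance 3: F, G, I.
Distance 4: J — contains J.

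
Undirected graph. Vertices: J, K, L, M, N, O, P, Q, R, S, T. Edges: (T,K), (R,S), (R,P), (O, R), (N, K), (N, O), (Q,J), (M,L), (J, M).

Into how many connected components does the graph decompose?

2

From J: component {J, L, M, Q}.
From K: component {K, N, O, P, R, S, T}.
That's 2 components.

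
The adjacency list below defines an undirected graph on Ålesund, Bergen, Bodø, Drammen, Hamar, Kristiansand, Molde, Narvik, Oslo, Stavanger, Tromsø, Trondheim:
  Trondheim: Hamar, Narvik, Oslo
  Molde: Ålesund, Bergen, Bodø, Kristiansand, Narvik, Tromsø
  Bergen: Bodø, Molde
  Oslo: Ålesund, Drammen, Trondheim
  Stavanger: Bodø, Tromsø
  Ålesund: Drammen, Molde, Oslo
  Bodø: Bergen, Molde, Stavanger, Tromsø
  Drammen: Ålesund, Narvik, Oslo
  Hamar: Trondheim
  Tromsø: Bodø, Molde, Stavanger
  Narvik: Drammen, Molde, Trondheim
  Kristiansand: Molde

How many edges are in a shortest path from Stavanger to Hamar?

5

Distance 0: Stavanger.
Distance 1: Bodø, Tromsø.
Distance 2: Bergen, Molde.
Distance 3: Ålesund, Kristiansand, Narvik.
Distance 4: Drammen, Oslo, Trondheim.
Distance 5: Hamar — contains Hamar.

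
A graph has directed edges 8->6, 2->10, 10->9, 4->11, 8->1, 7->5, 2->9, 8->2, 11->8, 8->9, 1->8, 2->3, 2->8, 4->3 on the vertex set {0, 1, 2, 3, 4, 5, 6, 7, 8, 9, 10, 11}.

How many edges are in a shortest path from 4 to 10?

4

Distance 0: 4.
Distance 1: 3, 11.
Distance 2: 8.
Distance 3: 1, 2, 6, 9.
Distance 4: 10 — contains 10.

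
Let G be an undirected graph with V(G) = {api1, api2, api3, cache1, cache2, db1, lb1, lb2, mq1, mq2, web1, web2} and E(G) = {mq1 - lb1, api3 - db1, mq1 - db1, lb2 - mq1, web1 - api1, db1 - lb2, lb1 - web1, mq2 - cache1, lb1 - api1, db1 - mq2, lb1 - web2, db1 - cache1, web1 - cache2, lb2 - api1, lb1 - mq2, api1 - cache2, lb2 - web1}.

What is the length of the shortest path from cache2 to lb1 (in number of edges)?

Distance 0: cache2.
Distance 1: api1, web1.
Distance 2: lb1, lb2 — contains lb1.

2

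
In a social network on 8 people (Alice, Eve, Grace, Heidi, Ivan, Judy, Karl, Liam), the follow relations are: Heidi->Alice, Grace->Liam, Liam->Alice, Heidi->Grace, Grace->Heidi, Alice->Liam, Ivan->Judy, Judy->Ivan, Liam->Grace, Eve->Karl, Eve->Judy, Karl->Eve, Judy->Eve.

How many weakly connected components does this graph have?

2

From Alice: component {Alice, Grace, Heidi, Liam}.
From Eve: component {Eve, Ivan, Judy, Karl}.
That's 2 components.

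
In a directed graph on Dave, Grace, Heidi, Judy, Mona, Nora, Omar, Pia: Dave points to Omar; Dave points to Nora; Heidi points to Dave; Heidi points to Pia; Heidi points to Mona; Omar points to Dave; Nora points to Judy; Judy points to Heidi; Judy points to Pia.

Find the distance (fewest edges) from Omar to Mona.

5

Distance 0: Omar.
Distance 1: Dave.
Distance 2: Nora.
Distance 3: Judy.
Distance 4: Heidi, Pia.
Distance 5: Mona — contains Mona.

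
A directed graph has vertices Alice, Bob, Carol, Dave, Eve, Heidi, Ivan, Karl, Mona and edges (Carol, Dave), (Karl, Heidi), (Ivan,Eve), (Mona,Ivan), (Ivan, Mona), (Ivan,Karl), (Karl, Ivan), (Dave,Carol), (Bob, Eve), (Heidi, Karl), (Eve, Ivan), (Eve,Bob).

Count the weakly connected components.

From Alice: component {Alice}.
From Bob: component {Bob, Eve, Heidi, Ivan, Karl, Mona}.
From Carol: component {Carol, Dave}.
That's 3 components.

3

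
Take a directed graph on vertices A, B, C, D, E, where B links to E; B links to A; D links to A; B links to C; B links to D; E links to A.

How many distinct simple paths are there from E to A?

E→A

1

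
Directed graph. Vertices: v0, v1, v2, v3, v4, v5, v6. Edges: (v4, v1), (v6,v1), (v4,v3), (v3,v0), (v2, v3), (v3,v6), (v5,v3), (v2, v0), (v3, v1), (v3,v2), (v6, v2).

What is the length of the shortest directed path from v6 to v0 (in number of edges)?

Distance 0: v6.
Distance 1: v1, v2.
Distance 2: v0, v3 — contains v0.

2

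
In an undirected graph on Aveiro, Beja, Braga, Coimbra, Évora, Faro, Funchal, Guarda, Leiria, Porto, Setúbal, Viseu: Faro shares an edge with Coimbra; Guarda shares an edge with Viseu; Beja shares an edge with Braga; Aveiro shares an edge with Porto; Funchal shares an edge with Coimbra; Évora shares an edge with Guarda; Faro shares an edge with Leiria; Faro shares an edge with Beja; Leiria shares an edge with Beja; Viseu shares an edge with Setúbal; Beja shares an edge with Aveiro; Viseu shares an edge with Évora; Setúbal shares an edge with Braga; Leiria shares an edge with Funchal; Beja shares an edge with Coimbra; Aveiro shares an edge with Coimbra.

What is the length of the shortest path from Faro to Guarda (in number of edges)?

5

Distance 0: Faro.
Distance 1: Beja, Coimbra, Leiria.
Distance 2: Aveiro, Braga, Funchal.
Distance 3: Porto, Setúbal.
Distance 4: Viseu.
Distance 5: Évora, Guarda — contains Guarda.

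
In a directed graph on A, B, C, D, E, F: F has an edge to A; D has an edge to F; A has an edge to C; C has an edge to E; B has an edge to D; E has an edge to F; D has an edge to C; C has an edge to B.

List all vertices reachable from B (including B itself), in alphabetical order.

A, B, C, D, E, F

Start at B.
Its neighbours: D.
Then their neighbours: C, F.
Then next layer: A, E.
Every vertex is now reached.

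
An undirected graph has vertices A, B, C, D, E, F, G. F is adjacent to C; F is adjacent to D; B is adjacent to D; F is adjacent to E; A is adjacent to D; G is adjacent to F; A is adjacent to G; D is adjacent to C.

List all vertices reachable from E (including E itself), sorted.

A, B, C, D, E, F, G

Start at E.
Its neighbours: F.
Then their neighbours: C, D, G.
Then next layer: A, B.
Every vertex is now reached.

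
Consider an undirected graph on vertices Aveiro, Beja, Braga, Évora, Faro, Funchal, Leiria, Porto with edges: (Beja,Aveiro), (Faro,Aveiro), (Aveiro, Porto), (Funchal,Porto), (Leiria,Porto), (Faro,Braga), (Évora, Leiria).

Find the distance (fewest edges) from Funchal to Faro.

Distance 0: Funchal.
Distance 1: Porto.
Distance 2: Aveiro, Leiria.
Distance 3: Beja, Évora, Faro — contains Faro.

3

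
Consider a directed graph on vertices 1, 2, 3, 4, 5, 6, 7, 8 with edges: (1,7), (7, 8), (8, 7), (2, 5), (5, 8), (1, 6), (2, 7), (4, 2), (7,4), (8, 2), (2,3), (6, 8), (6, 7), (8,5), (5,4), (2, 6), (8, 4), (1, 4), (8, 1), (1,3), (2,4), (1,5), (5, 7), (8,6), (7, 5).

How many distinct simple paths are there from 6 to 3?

25

6→7→4→2→3
6→7→4→2→5→8→1→3
6→7→5→4→2→3
6→7→5→8→1→3
6→7→5→8→1→4→2→3
6→7→5→8→2→3
6→7→5→8→4→2→3
6→7→8→1→3
... and 17 more.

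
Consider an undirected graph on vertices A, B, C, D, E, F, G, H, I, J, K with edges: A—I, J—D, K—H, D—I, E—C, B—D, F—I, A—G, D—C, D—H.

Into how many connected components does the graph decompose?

From A: component {A, B, C, D, E, F, G, H, I, J, K}.
That's 1 component.

1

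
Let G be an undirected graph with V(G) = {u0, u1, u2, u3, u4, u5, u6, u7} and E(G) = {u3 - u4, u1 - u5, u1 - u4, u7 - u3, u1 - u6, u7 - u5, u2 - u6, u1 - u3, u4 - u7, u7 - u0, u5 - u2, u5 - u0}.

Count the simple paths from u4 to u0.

16

u4–u1–u3–u7–u0
u4–u1–u3–u7–u5–u0
u4–u1–u5–u0
u4–u1–u5–u7–u0
u4–u1–u6–u2–u5–u0
u4–u1–u6–u2–u5–u7–u0
u4–u3–u1–u5–u0
u4–u3–u1–u5–u7–u0
... and 8 more.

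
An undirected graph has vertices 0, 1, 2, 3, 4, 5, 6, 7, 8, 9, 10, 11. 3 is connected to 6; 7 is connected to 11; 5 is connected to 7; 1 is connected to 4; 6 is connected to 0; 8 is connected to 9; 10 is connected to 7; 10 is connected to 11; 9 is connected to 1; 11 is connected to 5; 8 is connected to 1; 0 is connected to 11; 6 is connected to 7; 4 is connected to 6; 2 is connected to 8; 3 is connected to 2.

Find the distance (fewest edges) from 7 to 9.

Distance 0: 7.
Distance 1: 5, 6, 10, 11.
Distance 2: 0, 3, 4.
Distance 3: 1, 2.
Distance 4: 8, 9 — contains 9.

4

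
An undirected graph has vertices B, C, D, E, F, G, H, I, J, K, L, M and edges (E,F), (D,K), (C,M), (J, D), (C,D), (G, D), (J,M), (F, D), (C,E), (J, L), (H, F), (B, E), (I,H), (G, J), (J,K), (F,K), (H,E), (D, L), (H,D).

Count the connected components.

From B: component {B, C, D, E, F, G, H, I, J, K, L, M}.
That's 1 component.

1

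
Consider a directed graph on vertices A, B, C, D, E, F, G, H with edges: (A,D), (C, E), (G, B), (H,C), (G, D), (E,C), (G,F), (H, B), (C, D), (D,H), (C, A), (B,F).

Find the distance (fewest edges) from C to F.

4

Distance 0: C.
Distance 1: A, D, E.
Distance 2: H.
Distance 3: B.
Distance 4: F — contains F.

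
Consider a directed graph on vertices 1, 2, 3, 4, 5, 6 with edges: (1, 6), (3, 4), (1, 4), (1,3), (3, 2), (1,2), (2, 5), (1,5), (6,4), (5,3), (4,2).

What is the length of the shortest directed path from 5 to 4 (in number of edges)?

Distance 0: 5.
Distance 1: 3.
Distance 2: 2, 4 — contains 4.

2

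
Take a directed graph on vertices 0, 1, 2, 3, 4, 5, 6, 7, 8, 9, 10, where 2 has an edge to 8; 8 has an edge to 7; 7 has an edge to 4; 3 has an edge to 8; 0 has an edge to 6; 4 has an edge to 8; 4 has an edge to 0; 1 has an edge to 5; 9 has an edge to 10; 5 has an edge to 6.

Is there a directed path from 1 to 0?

No

Explore from 1.
Distance 1: reach 5.
Distance 2: reach 6.
The search from 1 is exhausted; no directed path reaches 0.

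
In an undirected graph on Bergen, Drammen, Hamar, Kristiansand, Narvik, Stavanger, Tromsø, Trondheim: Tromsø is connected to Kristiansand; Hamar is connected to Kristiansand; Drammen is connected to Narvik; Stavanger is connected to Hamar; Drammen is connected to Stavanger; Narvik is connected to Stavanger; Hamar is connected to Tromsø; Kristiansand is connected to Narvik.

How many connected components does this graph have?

From Bergen: component {Bergen}.
From Drammen: component {Drammen, Hamar, Kristiansand, Narvik, Stavanger, Tromsø}.
From Trondheim: component {Trondheim}.
That's 3 components.

3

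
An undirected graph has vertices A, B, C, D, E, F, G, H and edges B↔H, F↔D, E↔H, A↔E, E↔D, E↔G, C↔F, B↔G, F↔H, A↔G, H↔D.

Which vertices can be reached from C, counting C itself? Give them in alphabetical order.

A, B, C, D, E, F, G, H

Start at C.
Its neighbours: F.
Then their neighbours: D, H.
Then next layer: B, E.
Then next layer: A, G.
Every vertex is now reached.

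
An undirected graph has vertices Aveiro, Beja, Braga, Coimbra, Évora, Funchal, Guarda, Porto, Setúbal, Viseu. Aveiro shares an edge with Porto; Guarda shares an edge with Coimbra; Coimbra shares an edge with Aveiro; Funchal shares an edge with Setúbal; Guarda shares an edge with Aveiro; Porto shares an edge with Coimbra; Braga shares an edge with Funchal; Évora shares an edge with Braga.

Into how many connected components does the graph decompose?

From Aveiro: component {Aveiro, Coimbra, Guarda, Porto}.
From Beja: component {Beja}.
From Braga: component {Braga, Évora, Funchal, Setúbal}.
From Viseu: component {Viseu}.
That's 4 components.

4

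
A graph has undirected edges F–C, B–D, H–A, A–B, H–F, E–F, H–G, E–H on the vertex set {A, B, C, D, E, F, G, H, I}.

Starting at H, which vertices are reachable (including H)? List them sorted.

Start at H.
Its neighbours: A, E, F, G.
Then their neighbours: B, C.
Then next layer: D.
Nothing further is reachable.

A, B, C, D, E, F, G, H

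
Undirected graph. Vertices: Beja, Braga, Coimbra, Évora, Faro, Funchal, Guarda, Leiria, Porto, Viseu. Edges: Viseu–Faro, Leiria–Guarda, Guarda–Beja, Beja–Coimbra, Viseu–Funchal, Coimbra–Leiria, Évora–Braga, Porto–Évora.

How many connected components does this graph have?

3

From Beja: component {Beja, Coimbra, Guarda, Leiria}.
From Braga: component {Braga, Évora, Porto}.
From Faro: component {Faro, Funchal, Viseu}.
That's 3 components.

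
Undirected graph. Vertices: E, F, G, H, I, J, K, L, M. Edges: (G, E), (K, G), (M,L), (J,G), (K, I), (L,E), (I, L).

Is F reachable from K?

No

Explore from K.
Distance 1: reach G, I.
Distance 2: reach E, J, L.
Distance 3: reach M.
The search is exhausted without reaching F; it lies in a different component.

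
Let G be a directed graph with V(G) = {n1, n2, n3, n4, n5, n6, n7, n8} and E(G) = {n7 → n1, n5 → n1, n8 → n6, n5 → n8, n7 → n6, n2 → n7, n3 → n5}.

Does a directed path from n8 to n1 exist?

No

Explore from n8.
Distance 1: reach n6.
The search from n8 is exhausted; no directed path reaches n1.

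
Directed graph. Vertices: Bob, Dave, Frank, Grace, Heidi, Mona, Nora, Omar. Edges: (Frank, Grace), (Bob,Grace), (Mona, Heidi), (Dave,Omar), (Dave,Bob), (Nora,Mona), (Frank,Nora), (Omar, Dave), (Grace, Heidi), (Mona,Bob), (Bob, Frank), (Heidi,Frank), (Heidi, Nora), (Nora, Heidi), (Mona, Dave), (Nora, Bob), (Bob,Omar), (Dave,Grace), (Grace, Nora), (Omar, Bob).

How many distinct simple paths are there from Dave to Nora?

15

Dave→Bob→Frank→Grace→Heidi→Nora
Dave→Bob→Frank→Grace→Nora
Dave→Bob→Frank→Nora
Dave→Bob→Grace→Heidi→Frank→Nora
Dave→Bob→Grace→Heidi→Nora
Dave→Bob→Grace→Nora
Dave→Grace→Heidi→Frank→Nora
Dave→Grace→Heidi→Nora
Dave→Grace→Nora
Dave→Omar→Bob→Frank→Grace→Heidi→Nora
Dave→Omar→Bob→Frank→Grace→Nora
Dave→Omar→Bob→Frank→Nora
Dave→Omar→Bob→Grace→Heidi→Frank→Nora
Dave→Omar→Bob→Grace→Heidi→Nora
Dave→Omar→Bob→Grace→Nora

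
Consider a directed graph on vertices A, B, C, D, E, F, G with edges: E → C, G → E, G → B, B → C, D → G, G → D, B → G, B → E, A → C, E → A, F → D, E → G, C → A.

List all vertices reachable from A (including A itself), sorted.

A, C

Start at A.
Its neighbours: C.
Nothing further is reachable.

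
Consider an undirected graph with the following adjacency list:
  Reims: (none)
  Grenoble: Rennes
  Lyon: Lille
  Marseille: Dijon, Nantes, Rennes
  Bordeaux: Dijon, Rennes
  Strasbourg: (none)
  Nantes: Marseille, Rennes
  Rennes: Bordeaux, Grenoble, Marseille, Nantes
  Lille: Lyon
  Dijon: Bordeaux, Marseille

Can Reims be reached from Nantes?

No

Explore from Nantes.
Distance 1: reach Marseille, Rennes.
Distance 2: reach Bordeaux, Dijon, Grenoble.
The search is exhausted without reaching Reims; it lies in a different component.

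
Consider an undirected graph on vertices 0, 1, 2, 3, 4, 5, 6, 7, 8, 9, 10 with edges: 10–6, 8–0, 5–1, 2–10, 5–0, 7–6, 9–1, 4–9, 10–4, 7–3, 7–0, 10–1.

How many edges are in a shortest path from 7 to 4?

3

Distance 0: 7.
Distance 1: 0, 3, 6.
Distance 2: 5, 8, 10.
Distance 3: 1, 2, 4 — contains 4.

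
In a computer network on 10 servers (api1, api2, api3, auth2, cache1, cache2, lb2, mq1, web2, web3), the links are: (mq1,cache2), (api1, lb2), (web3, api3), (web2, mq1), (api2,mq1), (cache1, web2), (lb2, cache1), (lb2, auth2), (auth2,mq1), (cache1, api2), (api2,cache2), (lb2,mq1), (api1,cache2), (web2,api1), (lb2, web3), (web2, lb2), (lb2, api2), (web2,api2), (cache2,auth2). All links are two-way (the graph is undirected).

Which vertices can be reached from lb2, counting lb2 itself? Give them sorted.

Start at lb2.
Its neighbours: api1, api2, auth2, cache1, mq1, web2, web3.
Then their neighbours: api3, cache2.
Every vertex is now reached.

api1, api2, api3, auth2, cache1, cache2, lb2, mq1, web2, web3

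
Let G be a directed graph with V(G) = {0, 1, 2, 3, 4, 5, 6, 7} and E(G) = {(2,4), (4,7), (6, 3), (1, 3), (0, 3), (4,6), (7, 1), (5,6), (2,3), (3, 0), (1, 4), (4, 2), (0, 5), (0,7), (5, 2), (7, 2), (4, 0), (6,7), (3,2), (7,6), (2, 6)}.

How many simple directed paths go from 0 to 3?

20

0→3
0→5→2→3
0→5→2→4→6→3
0→5→2→4→6→7→1→3
0→5→2→4→7→1→3
0→5→2→4→7→6→3
0→5→2→6→3
0→5→2→6→7→1→3
... and 12 more.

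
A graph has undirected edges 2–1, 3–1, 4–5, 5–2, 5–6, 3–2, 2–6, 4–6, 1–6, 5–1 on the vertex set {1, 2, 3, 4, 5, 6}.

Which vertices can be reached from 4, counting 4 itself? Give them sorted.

1, 2, 3, 4, 5, 6

Start at 4.
Its neighbours: 5, 6.
Then their neighbours: 1, 2.
Then next layer: 3.
Every vertex is now reached.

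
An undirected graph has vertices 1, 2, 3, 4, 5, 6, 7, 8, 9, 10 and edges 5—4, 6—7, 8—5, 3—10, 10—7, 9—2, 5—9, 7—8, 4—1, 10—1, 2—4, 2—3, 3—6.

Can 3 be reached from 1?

Yes

Explore from 1.
Distance 1: reach 4, 10.
Distance 2: reach 2, 3, 5, 7.
Found 3.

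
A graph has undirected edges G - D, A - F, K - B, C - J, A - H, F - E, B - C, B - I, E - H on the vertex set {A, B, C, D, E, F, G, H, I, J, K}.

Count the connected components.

From A: component {A, E, F, H}.
From B: component {B, C, I, J, K}.
From D: component {D, G}.
That's 3 components.

3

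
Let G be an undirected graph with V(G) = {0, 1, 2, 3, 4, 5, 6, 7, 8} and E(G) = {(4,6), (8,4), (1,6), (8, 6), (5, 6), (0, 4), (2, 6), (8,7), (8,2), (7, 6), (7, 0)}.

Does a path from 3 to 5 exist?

No

3 has no edges, so nothing is reachable from it.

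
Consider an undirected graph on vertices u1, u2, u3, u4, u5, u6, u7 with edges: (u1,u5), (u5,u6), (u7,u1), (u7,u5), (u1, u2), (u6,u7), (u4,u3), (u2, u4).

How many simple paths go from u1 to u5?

u1–u5
u1–u7–u5
u1–u7–u6–u5

3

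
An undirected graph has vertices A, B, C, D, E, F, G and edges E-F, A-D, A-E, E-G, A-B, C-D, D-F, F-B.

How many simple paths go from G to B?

G–E–A–B
G–E–A–D–F–B
G–E–F–B
G–E–F–D–A–B

4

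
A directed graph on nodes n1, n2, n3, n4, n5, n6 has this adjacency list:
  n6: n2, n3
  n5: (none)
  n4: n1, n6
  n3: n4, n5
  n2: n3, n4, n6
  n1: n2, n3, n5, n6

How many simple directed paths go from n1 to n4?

7

n1→n2→n3→n4
n1→n2→n4
n1→n2→n6→n3→n4
n1→n3→n4
n1→n6→n2→n3→n4
n1→n6→n2→n4
n1→n6→n3→n4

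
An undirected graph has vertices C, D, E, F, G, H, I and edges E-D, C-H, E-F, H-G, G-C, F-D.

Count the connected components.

From C: component {C, G, H}.
From D: component {D, E, F}.
From I: component {I}.
That's 3 components.

3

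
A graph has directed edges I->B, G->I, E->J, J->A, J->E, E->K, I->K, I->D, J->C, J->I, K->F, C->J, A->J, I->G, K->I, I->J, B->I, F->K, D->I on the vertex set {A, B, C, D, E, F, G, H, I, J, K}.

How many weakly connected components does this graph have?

From A: component {A, B, C, D, E, F, G, I, J, K}.
From H: component {H}.
That's 2 components.

2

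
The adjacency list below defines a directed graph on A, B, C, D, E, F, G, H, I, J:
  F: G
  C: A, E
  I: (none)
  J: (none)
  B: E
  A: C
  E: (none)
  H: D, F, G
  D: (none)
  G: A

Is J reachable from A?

Explore from A.
Distance 1: reach C.
Distance 2: reach E.
The search from A is exhausted; no directed path reaches J.

No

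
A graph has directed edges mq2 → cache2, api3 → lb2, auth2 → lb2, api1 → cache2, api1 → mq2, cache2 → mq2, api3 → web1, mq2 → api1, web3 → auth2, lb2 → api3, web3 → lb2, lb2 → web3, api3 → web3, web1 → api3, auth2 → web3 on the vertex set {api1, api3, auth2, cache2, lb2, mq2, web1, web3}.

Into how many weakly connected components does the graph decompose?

From api1: component {api1, cache2, mq2}.
From api3: component {api3, auth2, lb2, web1, web3}.
That's 2 components.

2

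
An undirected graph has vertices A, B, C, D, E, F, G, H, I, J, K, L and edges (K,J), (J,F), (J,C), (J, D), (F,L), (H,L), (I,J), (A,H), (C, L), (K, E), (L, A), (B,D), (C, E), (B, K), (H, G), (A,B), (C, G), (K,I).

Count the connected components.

From A: component {A, B, C, D, E, F, G, H, I, J, K, L}.
That's 1 component.

1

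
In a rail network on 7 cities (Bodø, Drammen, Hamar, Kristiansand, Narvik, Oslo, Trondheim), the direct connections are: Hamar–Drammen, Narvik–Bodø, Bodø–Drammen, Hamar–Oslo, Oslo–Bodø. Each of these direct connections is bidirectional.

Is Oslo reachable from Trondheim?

Trondheim has no edges, so nothing is reachable from it.

No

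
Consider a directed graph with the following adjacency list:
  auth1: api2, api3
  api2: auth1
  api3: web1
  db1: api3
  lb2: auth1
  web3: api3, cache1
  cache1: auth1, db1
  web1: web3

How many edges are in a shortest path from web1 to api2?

4

Distance 0: web1.
Distance 1: web3.
Distance 2: api3, cache1.
Distance 3: auth1, db1.
Distance 4: api2 — contains api2.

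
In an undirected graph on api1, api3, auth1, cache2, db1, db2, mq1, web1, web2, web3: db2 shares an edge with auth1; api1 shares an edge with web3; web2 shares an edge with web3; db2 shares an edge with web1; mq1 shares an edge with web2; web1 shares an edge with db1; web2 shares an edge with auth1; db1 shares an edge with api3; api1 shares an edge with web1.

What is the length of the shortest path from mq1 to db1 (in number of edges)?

5

Distance 0: mq1.
Distance 1: web2.
Distance 2: auth1, web3.
Distance 3: api1, db2.
Distance 4: web1.
Distance 5: db1 — contains db1.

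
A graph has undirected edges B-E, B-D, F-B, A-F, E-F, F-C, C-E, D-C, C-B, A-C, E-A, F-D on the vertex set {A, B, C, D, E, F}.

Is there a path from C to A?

Yes

Explore from C.
Distance 1: reach A, B, D, E, F.
Found A.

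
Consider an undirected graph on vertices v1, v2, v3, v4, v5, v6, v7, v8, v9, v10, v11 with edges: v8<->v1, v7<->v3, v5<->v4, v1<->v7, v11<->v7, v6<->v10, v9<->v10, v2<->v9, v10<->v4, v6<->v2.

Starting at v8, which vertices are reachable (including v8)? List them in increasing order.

Start at v8.
Its neighbours: v1.
Then their neighbours: v7.
Then next layer: v3, v11.
Nothing further is reachable.

v1, v3, v7, v8, v11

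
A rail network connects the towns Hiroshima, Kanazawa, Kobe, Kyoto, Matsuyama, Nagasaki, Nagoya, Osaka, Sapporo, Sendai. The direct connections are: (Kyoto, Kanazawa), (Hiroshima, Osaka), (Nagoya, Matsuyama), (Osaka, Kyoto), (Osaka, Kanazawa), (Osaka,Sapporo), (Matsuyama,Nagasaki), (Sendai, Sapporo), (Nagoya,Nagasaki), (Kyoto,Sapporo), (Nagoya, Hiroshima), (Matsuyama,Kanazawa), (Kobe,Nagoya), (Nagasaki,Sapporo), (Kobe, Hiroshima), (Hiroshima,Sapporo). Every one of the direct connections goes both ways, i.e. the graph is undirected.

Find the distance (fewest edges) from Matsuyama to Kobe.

Distance 0: Matsuyama.
Distance 1: Kanazawa, Nagasaki, Nagoya.
Distance 2: Hiroshima, Kobe, Kyoto, Osaka, Sapporo — contains Kobe.

2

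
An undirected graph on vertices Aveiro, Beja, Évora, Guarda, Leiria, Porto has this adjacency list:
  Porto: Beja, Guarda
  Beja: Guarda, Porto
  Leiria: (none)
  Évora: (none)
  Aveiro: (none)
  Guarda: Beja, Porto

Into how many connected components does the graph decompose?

4

From Aveiro: component {Aveiro}.
From Beja: component {Beja, Guarda, Porto}.
From Évora: component {Évora}.
From Leiria: component {Leiria}.
That's 4 components.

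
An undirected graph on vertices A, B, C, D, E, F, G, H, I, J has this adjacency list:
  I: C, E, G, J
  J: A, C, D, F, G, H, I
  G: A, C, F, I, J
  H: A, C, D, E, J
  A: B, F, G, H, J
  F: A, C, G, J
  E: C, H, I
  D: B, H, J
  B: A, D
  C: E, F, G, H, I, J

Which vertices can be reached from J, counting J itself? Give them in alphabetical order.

A, B, C, D, E, F, G, H, I, J

Start at J.
Its neighbours: A, C, D, F, G, H, I.
Then their neighbours: B, E.
Every vertex is now reached.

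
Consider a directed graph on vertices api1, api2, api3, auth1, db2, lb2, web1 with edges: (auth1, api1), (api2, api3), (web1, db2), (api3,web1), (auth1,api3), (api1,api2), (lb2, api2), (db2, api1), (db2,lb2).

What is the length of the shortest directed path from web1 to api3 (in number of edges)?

4

Distance 0: web1.
Distance 1: db2.
Distance 2: api1, lb2.
Distance 3: api2.
Distance 4: api3 — contains api3.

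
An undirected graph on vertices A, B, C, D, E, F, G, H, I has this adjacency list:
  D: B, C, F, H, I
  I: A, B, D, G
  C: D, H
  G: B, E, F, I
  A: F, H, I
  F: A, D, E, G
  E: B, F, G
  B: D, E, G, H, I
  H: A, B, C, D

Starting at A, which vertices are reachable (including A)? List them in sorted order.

A, B, C, D, E, F, G, H, I

Start at A.
Its neighbours: F, H, I.
Then their neighbours: B, C, D, E, G.
Every vertex is now reached.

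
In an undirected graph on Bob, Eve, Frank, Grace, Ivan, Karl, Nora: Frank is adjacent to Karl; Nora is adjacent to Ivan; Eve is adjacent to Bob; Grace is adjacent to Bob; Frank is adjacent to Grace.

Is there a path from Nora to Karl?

Explore from Nora.
Distance 1: reach Ivan.
The search is exhausted without reaching Karl; it lies in a different component.

No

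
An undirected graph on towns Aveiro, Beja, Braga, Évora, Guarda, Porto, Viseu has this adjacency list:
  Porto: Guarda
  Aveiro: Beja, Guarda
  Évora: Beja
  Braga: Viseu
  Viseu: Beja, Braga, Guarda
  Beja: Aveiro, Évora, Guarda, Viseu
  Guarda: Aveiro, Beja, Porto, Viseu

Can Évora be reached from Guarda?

Yes

Explore from Guarda.
Distance 1: reach Aveiro, Beja, Porto, Viseu.
Distance 2: reach Braga, Évora.
Found Évora.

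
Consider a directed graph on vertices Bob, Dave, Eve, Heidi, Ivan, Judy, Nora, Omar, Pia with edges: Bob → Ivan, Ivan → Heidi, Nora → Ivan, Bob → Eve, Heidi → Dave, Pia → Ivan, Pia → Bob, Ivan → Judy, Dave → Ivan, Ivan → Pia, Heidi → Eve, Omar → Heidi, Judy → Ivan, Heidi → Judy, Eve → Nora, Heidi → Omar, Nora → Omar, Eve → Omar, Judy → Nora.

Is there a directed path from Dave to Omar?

Explore from Dave.
Distance 1: reach Ivan.
Distance 2: reach Heidi, Judy, Pia.
Distance 3: reach Bob, Eve, Nora, Omar.
Found Omar.

Yes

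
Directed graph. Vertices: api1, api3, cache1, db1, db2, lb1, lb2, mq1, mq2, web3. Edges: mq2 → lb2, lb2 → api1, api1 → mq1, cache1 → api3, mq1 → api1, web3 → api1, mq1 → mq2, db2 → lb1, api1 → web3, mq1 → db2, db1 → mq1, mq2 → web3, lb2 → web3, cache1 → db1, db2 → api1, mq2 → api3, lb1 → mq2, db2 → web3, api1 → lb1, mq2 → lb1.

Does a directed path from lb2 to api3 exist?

Yes

Explore from lb2.
Distance 1: reach api1, web3.
Distance 2: reach lb1, mq1.
Distance 3: reach db2, mq2.
Distance 4: reach api3.
Found api3.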